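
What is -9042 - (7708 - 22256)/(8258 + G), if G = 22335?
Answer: -276607358/30593 ≈ -9041.5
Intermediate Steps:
-9042 - (7708 - 22256)/(8258 + G) = -9042 - (7708 - 22256)/(8258 + 22335) = -9042 - (-14548)/30593 = -9042 - 1*(-14548/30593) = -9042 + 14548/30593 = -276607358/30593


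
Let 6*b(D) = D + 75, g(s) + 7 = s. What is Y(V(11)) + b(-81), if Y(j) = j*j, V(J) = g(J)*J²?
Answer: 234255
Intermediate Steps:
g(s) = -7 + s
V(J) = J²*(-7 + J) (V(J) = (-7 + J)*J² = J²*(-7 + J))
b(D) = 25/2 + D/6 (b(D) = (D + 75)/6 = (75 + D)/6 = 25/2 + D/6)
Y(j) = j²
Y(V(11)) + b(-81) = (11²*(-7 + 11))² + (25/2 + (⅙)*(-81)) = (121*4)² + (25/2 - 27/2) = 484² - 1 = 234256 - 1 = 234255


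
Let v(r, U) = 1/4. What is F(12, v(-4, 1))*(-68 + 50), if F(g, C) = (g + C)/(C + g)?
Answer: -18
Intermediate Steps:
v(r, U) = ¼
F(g, C) = 1 (F(g, C) = (C + g)/(C + g) = 1)
F(12, v(-4, 1))*(-68 + 50) = 1*(-68 + 50) = 1*(-18) = -18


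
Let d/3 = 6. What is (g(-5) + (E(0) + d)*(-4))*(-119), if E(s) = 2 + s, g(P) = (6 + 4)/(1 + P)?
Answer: 19635/2 ≈ 9817.5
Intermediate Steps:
d = 18 (d = 3*6 = 18)
g(P) = 10/(1 + P)
(g(-5) + (E(0) + d)*(-4))*(-119) = (10/(1 - 5) + ((2 + 0) + 18)*(-4))*(-119) = (10/(-4) + (2 + 18)*(-4))*(-119) = (10*(-¼) + 20*(-4))*(-119) = (-5/2 - 80)*(-119) = -165/2*(-119) = 19635/2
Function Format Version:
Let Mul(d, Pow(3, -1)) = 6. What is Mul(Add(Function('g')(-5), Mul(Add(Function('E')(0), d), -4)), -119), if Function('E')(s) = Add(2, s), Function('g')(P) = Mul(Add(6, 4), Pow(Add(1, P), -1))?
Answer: Rational(19635, 2) ≈ 9817.5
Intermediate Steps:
d = 18 (d = Mul(3, 6) = 18)
Function('g')(P) = Mul(10, Pow(Add(1, P), -1))
Mul(Add(Function('g')(-5), Mul(Add(Function('E')(0), d), -4)), -119) = Mul(Add(Mul(10, Pow(Add(1, -5), -1)), Mul(Add(Add(2, 0), 18), -4)), -119) = Mul(Add(Mul(10, Pow(-4, -1)), Mul(Add(2, 18), -4)), -119) = Mul(Add(Mul(10, Rational(-1, 4)), Mul(20, -4)), -119) = Mul(Add(Rational(-5, 2), -80), -119) = Mul(Rational(-165, 2), -119) = Rational(19635, 2)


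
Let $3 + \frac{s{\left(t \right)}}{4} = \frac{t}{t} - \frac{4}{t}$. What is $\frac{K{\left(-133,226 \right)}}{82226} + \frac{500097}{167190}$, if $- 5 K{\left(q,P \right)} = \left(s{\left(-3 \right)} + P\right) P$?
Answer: $\frac{19716624301}{6873682470} \approx 2.8684$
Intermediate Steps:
$s{\left(t \right)} = -8 - \frac{16}{t}$ ($s{\left(t \right)} = -12 + 4 \left(\frac{t}{t} - \frac{4}{t}\right) = -12 + 4 \left(1 - \frac{4}{t}\right) = -12 + \left(4 - \frac{16}{t}\right) = -8 - \frac{16}{t}$)
$K{\left(q,P \right)} = - \frac{P \left(- \frac{8}{3} + P\right)}{5}$ ($K{\left(q,P \right)} = - \frac{\left(\left(-8 - \frac{16}{-3}\right) + P\right) P}{5} = - \frac{\left(\left(-8 - - \frac{16}{3}\right) + P\right) P}{5} = - \frac{\left(\left(-8 + \frac{16}{3}\right) + P\right) P}{5} = - \frac{\left(- \frac{8}{3} + P\right) P}{5} = - \frac{P \left(- \frac{8}{3} + P\right)}{5}$)
$\frac{K{\left(-133,226 \right)}}{82226} + \frac{500097}{167190} = \frac{\frac{1}{15} \cdot 226 \left(8 - 678\right)}{82226} + \frac{500097}{167190} = \frac{1}{15} \cdot 226 \left(8 - 678\right) \frac{1}{82226} + 500097 \cdot \frac{1}{167190} = \frac{1}{15} \cdot 226 \left(-670\right) \frac{1}{82226} + \frac{166699}{55730} = \left(- \frac{30284}{3}\right) \frac{1}{82226} + \frac{166699}{55730} = - \frac{15142}{123339} + \frac{166699}{55730} = \frac{19716624301}{6873682470}$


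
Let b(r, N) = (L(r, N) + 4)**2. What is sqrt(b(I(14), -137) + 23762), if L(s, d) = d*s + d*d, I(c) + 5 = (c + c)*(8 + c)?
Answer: sqrt(4216448118) ≈ 64934.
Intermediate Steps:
I(c) = -5 + 2*c*(8 + c) (I(c) = -5 + (c + c)*(8 + c) = -5 + (2*c)*(8 + c) = -5 + 2*c*(8 + c))
L(s, d) = d**2 + d*s (L(s, d) = d*s + d**2 = d**2 + d*s)
b(r, N) = (4 + N*(N + r))**2 (b(r, N) = (N*(N + r) + 4)**2 = (4 + N*(N + r))**2)
sqrt(b(I(14), -137) + 23762) = sqrt((4 - 137*(-137 + (-5 + 2*14**2 + 16*14)))**2 + 23762) = sqrt((4 - 137*(-137 + (-5 + 2*196 + 224)))**2 + 23762) = sqrt((4 - 137*(-137 + (-5 + 392 + 224)))**2 + 23762) = sqrt((4 - 137*(-137 + 611))**2 + 23762) = sqrt((4 - 137*474)**2 + 23762) = sqrt((4 - 64938)**2 + 23762) = sqrt((-64934)**2 + 23762) = sqrt(4216424356 + 23762) = sqrt(4216448118)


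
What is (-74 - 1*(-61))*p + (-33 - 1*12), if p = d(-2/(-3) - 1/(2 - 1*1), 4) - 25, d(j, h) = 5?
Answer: 215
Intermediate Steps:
p = -20 (p = 5 - 25 = -20)
(-74 - 1*(-61))*p + (-33 - 1*12) = (-74 - 1*(-61))*(-20) + (-33 - 1*12) = (-74 + 61)*(-20) + (-33 - 12) = -13*(-20) - 45 = 260 - 45 = 215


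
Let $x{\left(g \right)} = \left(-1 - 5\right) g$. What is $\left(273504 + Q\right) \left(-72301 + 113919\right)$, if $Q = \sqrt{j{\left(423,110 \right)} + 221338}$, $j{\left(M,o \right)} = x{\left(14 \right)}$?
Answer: $11382689472 + 41618 \sqrt{221254} \approx 1.1402 \cdot 10^{10}$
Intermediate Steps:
$x{\left(g \right)} = - 6 g$
$j{\left(M,o \right)} = -84$ ($j{\left(M,o \right)} = \left(-6\right) 14 = -84$)
$Q = \sqrt{221254}$ ($Q = \sqrt{-84 + 221338} = \sqrt{221254} \approx 470.38$)
$\left(273504 + Q\right) \left(-72301 + 113919\right) = \left(273504 + \sqrt{221254}\right) \left(-72301 + 113919\right) = \left(273504 + \sqrt{221254}\right) 41618 = 11382689472 + 41618 \sqrt{221254}$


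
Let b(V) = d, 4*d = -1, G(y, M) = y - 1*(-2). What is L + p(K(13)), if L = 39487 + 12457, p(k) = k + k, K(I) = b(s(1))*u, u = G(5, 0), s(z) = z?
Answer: 103881/2 ≈ 51941.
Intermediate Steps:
G(y, M) = 2 + y (G(y, M) = y + 2 = 2 + y)
d = -1/4 (d = (1/4)*(-1) = -1/4 ≈ -0.25000)
u = 7 (u = 2 + 5 = 7)
b(V) = -1/4
K(I) = -7/4 (K(I) = -1/4*7 = -7/4)
p(k) = 2*k
L = 51944
L + p(K(13)) = 51944 + 2*(-7/4) = 51944 - 7/2 = 103881/2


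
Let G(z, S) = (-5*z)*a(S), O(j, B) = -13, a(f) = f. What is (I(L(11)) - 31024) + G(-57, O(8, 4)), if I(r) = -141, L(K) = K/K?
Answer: -34870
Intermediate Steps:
L(K) = 1
G(z, S) = -5*S*z (G(z, S) = (-5*z)*S = -5*S*z)
(I(L(11)) - 31024) + G(-57, O(8, 4)) = (-141 - 31024) - 5*(-13)*(-57) = -31165 - 3705 = -34870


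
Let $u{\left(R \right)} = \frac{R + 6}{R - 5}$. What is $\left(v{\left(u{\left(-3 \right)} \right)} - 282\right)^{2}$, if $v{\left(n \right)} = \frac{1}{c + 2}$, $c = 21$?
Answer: $\frac{42055225}{529} \approx 79500.0$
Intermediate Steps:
$u{\left(R \right)} = \frac{6 + R}{-5 + R}$
$v{\left(n \right)} = \frac{1}{23}$ ($v{\left(n \right)} = \frac{1}{21 + 2} = \frac{1}{23}$)
$\left(v{\left(u{\left(-3 \right)} \right)} - 282\right)^{2} = \left(\frac{1}{23} - 282\right)^{2} = \left(- \frac{6485}{23}\right)^{2} = \frac{42055225}{529}$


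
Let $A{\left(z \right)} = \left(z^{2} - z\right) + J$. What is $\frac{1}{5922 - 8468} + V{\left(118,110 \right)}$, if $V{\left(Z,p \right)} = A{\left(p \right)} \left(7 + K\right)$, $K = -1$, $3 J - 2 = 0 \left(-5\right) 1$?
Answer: $\frac{183169423}{2546} \approx 71944.0$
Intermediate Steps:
$J = \frac{2}{3}$ ($J = \frac{2}{3} + \frac{0 \left(-5\right) 1}{3} = \frac{2}{3} + \frac{0 \cdot 1}{3} = \frac{2}{3} + \frac{1}{3} \cdot 0 = \frac{2}{3} + 0 = \frac{2}{3} \approx 0.66667$)
$A{\left(z \right)} = \frac{2}{3} + z^{2} - z$ ($A{\left(z \right)} = \left(z^{2} - z\right) + \frac{2}{3} = \frac{2}{3} + z^{2} - z$)
$V{\left(Z,p \right)} = 4 - 6 p + 6 p^{2}$ ($V{\left(Z,p \right)} = \left(\frac{2}{3} + p^{2} - p\right) \left(7 - 1\right) = \left(\frac{2}{3} + p^{2} - p\right) 6 = 4 - 6 p + 6 p^{2}$)
$\frac{1}{5922 - 8468} + V{\left(118,110 \right)} = \frac{1}{5922 - 8468} + \left(4 - 660 + 6 \cdot 110^{2}\right) = \frac{1}{-2546} + \left(4 - 660 + 6 \cdot 12100\right) = - \frac{1}{2546} + \left(4 - 660 + 72600\right) = - \frac{1}{2546} + 71944 = \frac{183169423}{2546}$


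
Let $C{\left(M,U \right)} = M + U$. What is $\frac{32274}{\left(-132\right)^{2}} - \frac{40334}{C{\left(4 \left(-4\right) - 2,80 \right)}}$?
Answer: $- \frac{1769643}{2728} \approx -648.7$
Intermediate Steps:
$\frac{32274}{\left(-132\right)^{2}} - \frac{40334}{C{\left(4 \left(-4\right) - 2,80 \right)}} = \frac{32274}{\left(-132\right)^{2}} - \frac{40334}{\left(4 \left(-4\right) - 2\right) + 80} = \frac{32274}{17424} - \frac{40334}{\left(-16 - 2\right) + 80} = 32274 \cdot \frac{1}{17424} - \frac{40334}{-18 + 80} = \frac{163}{88} - \frac{40334}{62} = \frac{163}{88} - \frac{20167}{31} = - \frac{1769643}{2728}$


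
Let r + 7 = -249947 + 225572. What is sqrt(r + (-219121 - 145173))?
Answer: 2*I*sqrt(97169) ≈ 623.44*I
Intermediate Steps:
r = -24382 (r = -7 + (-249947 + 225572) = -7 - 24375 = -24382)
sqrt(r + (-219121 - 145173)) = sqrt(-24382 + (-219121 - 145173)) = sqrt(-24382 - 364294) = sqrt(-388676) = 2*I*sqrt(97169)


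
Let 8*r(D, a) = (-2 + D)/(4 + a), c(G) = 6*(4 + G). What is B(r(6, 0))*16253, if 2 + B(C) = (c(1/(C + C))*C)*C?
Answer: -81265/4 ≈ -20316.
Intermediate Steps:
c(G) = 24 + 6*G
r(D, a) = (-2 + D)/(8*(4 + a)) (r(D, a) = ((-2 + D)/(4 + a))/8 = (-2 + D)/(8*(4 + a)))
B(C) = -2 + C²*(24 + 3/C) (B(C) = -2 + ((24 + 6/(C + C))*C)*C = -2 + ((24 + 6/((2*C)))*C)*C = -2 + ((24 + 6*(1/(2*C)))*C)*C = -2 + ((24 + 3/C)*C)*C = -2 + (C*(24 + 3/C))*C = -2 + C²*(24 + 3/C))
B(r(6, 0))*16253 = (-2 + 3*((-2 + 6)/(8*(4 + 0)))*(1 + 8*((-2 + 6)/(8*(4 + 0)))))*16253 = (-2 + 3*((⅛)*4/4)*(1 + 8*((⅛)*4/4)))*16253 = (-2 + 3*((⅛)*(¼)*4)*(1 + 8*((⅛)*(¼)*4)))*16253 = (-2 + 3*(⅛)*(1 + 8*(⅛)))*16253 = (-2 + 3*(⅛)*(1 + 1))*16253 = (-2 + 3*(⅛)*2)*16253 = (-2 + ¾)*16253 = -5/4*16253 = -81265/4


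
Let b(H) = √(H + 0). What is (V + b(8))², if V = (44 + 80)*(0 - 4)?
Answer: 246024 - 1984*√2 ≈ 2.4322e+5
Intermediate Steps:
V = -496 (V = 124*(-4) = -496)
b(H) = √H
(V + b(8))² = (-496 + √8)² = (-496 + 2*√2)²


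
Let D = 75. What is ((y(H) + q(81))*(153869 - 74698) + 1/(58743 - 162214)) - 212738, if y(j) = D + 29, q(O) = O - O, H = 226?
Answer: 829945650665/103471 ≈ 8.0210e+6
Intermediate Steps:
q(O) = 0
y(j) = 104 (y(j) = 75 + 29 = 104)
((y(H) + q(81))*(153869 - 74698) + 1/(58743 - 162214)) - 212738 = ((104 + 0)*(153869 - 74698) + 1/(58743 - 162214)) - 212738 = (104*79171 + 1/(-103471)) - 212738 = (8233784 - 1/103471) - 212738 = 851957864263/103471 - 212738 = 829945650665/103471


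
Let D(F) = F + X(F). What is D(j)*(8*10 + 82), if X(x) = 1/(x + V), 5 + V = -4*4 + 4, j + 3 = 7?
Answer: 8262/13 ≈ 635.54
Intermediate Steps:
j = 4 (j = -3 + 7 = 4)
V = -17 (V = -5 + (-4*4 + 4) = -5 + (-16 + 4) = -5 - 12 = -17)
X(x) = 1/(-17 + x) (X(x) = 1/(x - 17) = 1/(-17 + x))
D(F) = F + 1/(-17 + F)
D(j)*(8*10 + 82) = ((1 + 4*(-17 + 4))/(-17 + 4))*(8*10 + 82) = ((1 + 4*(-13))/(-13))*(80 + 82) = -(1 - 52)/13*162 = -1/13*(-51)*162 = (51/13)*162 = 8262/13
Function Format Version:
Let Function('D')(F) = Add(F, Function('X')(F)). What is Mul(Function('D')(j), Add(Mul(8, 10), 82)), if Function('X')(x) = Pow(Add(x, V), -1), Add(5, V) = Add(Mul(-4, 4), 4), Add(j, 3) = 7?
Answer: Rational(8262, 13) ≈ 635.54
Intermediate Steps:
j = 4 (j = Add(-3, 7) = 4)
V = -17 (V = Add(-5, Add(Mul(-4, 4), 4)) = Add(-5, Add(-16, 4)) = Add(-5, -12) = -17)
Function('X')(x) = Pow(Add(-17, x), -1) (Function('X')(x) = Pow(Add(x, -17), -1) = Pow(Add(-17, x), -1))
Function('D')(F) = Add(F, Pow(Add(-17, F), -1))
Mul(Function('D')(j), Add(Mul(8, 10), 82)) = Mul(Mul(Pow(Add(-17, 4), -1), Add(1, Mul(4, Add(-17, 4)))), Add(Mul(8, 10), 82)) = Mul(Mul(Pow(-13, -1), Add(1, Mul(4, -13))), Add(80, 82)) = Mul(Mul(Rational(-1, 13), Add(1, -52)), 162) = Mul(Mul(Rational(-1, 13), -51), 162) = Mul(Rational(51, 13), 162) = Rational(8262, 13)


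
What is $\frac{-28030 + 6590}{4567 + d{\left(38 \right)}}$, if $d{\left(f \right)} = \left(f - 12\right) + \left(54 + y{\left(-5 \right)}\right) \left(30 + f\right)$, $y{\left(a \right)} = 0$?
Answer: $- \frac{4288}{1653} \approx -2.5941$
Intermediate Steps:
$d{\left(f \right)} = 1608 + 55 f$ ($d{\left(f \right)} = \left(f - 12\right) + \left(54 + 0\right) \left(30 + f\right) = \left(-12 + f\right) + 54 \left(30 + f\right) = \left(-12 + f\right) + \left(1620 + 54 f\right) = 1608 + 55 f$)
$\frac{-28030 + 6590}{4567 + d{\left(38 \right)}} = \frac{-28030 + 6590}{4567 + \left(1608 + 55 \cdot 38\right)} = - \frac{21440}{4567 + \left(1608 + 2090\right)} = - \frac{21440}{4567 + 3698} = - \frac{21440}{8265} = \left(-21440\right) \frac{1}{8265} = - \frac{4288}{1653}$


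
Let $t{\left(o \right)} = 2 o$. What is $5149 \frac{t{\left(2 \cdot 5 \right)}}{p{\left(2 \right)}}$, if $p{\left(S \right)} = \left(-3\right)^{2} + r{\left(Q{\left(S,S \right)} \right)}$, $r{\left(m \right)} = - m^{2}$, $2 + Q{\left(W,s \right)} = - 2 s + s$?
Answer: $- \frac{102980}{7} \approx -14711.0$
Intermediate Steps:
$Q{\left(W,s \right)} = -2 - s$ ($Q{\left(W,s \right)} = -2 + \left(- 2 s + s\right) = -2 - s$)
$p{\left(S \right)} = 9 - \left(-2 - S\right)^{2}$ ($p{\left(S \right)} = \left(-3\right)^{2} - \left(-2 - S\right)^{2} = 9 - \left(-2 - S\right)^{2}$)
$5149 \frac{t{\left(2 \cdot 5 \right)}}{p{\left(2 \right)}} = 5149 \frac{2 \cdot 2 \cdot 5}{9 - \left(2 + 2\right)^{2}} = 5149 \frac{2 \cdot 10}{9 - 4^{2}} = 5149 \frac{20}{9 - 16} = 5149 \frac{20}{-7} = 5149 \cdot 20 \left(- \frac{1}{7}\right) = 5149 \left(- \frac{20}{7}\right) = - \frac{102980}{7}$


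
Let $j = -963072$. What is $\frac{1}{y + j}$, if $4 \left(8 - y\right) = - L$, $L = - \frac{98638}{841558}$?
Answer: $- \frac{1683116}{1620948476743} \approx -1.0384 \cdot 10^{-6}$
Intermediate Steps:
$L = - \frac{49319}{420779}$ ($L = \left(-98638\right) \frac{1}{841558} = - \frac{49319}{420779} \approx -0.11721$)
$y = \frac{13415609}{1683116}$ ($y = 8 - \frac{\left(-1\right) \left(- \frac{49319}{420779}\right)}{4} = 8 - \frac{49319}{1683116} = \frac{13415609}{1683116} \approx 7.9707$)
$\frac{1}{y + j} = \frac{1}{\frac{13415609}{1683116} - 963072} = \frac{1}{- \frac{1620948476743}{1683116}} = - \frac{1683116}{1620948476743}$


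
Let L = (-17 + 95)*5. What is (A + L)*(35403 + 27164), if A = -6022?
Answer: -352377344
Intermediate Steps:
L = 390 (L = 78*5 = 390)
(A + L)*(35403 + 27164) = (-6022 + 390)*(35403 + 27164) = -5632*62567 = -352377344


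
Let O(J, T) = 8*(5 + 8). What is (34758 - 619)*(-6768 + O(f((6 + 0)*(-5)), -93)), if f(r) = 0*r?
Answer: -227502296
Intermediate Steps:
f(r) = 0
O(J, T) = 104 (O(J, T) = 8*13 = 104)
(34758 - 619)*(-6768 + O(f((6 + 0)*(-5)), -93)) = (34758 - 619)*(-6768 + 104) = 34139*(-6664) = -227502296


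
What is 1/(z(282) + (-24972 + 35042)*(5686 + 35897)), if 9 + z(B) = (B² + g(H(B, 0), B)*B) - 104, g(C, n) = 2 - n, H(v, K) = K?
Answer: 1/418741261 ≈ 2.3881e-9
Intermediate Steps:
z(B) = -113 + B² + B*(2 - B) (z(B) = -9 + ((B² + (2 - B)*B) - 104) = -9 + ((B² + B*(2 - B)) - 104) = -9 + (-104 + B² + B*(2 - B)) = -113 + B² + B*(2 - B))
1/(z(282) + (-24972 + 35042)*(5686 + 35897)) = 1/((-113 + 2*282) + (-24972 + 35042)*(5686 + 35897)) = 1/((-113 + 564) + 10070*41583) = 1/(451 + 418740810) = 1/418741261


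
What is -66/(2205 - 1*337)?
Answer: -33/934 ≈ -0.035332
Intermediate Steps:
-66/(2205 - 1*337) = -66/(2205 - 337) = -66/1868 = -66*1/1868 = -33/934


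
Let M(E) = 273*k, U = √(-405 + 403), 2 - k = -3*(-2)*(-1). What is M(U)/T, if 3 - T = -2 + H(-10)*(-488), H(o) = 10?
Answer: 2184/4885 ≈ 0.44708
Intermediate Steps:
k = 8 (k = 2 - (-3*(-2))*(-1) = 2 - 6*(-1) = 2 - 1*(-6) = 2 + 6 = 8)
T = 4885 (T = 3 - (-2 + 10*(-488)) = 3 - (-2 - 4880) = 3 - 1*(-4882) = 3 + 4882 = 4885)
U = I*√2 (U = √(-2) = I*√2 ≈ 1.4142*I)
M(E) = 2184 (M(E) = 273*8 = 2184)
M(U)/T = 2184/4885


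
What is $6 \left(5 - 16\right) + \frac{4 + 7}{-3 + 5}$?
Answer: $- \frac{121}{2} \approx -60.5$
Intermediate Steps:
$6 \left(5 - 16\right) + \frac{4 + 7}{-3 + 5} = 6 \left(5 - 16\right) + \frac{11}{2} = 6 \left(-11\right) + 11 \cdot \frac{1}{2} = -66 + \frac{11}{2} = - \frac{121}{2}$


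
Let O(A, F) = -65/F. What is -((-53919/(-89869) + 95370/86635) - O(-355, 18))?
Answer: -148886895337/28028882934 ≈ -5.3119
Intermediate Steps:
-((-53919/(-89869) + 95370/86635) - O(-355, 18)) = -((-53919/(-89869) + 95370/86635) - (-65)/18) = -((-53919*(-1/89869) + 95370*(1/86635)) - (-65)/18) = -((53919/89869 + 19074/17327) - 1*(-65/18)) = -(2648415819/1557160163 + 65/18) = -1*148886895337/28028882934 = -148886895337/28028882934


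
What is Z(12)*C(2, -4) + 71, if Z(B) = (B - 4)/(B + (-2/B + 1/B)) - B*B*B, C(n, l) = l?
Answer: 998185/143 ≈ 6980.3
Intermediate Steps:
Z(B) = -B³ + (-4 + B)/(B - 1/B) (Z(B) = (-4 + B)/(B + (-2/B + 1/B)) - B²*B = (-4 + B)/(B - 1/B) - B³ = -B³ + (-4 + B)/(B - 1/B))
Z(12)*C(2, -4) + 71 = (12*(-4 + 12 + 12² - 1*12⁴)/(-1 + 12²))*(-4) + 71 = (12*(-4 + 12 + 144 - 1*20736)/(-1 + 144))*(-4) + 71 = (12*(-4 + 12 + 144 - 20736)/143)*(-4) + 71 = (12*(1/143)*(-20584))*(-4) + 71 = -247008/143*(-4) + 71 = 988032/143 + 71 = 998185/143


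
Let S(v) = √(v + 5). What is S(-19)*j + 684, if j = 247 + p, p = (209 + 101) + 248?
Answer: 684 + 805*I*√14 ≈ 684.0 + 3012.0*I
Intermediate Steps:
p = 558 (p = 310 + 248 = 558)
S(v) = √(5 + v)
j = 805 (j = 247 + 558 = 805)
S(-19)*j + 684 = √(5 - 19)*805 + 684 = √(-14)*805 + 684 = (I*√14)*805 + 684 = 805*I*√14 + 684 = 684 + 805*I*√14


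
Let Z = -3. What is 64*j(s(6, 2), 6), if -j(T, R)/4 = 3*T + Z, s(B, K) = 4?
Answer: -2304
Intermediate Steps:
j(T, R) = 12 - 12*T (j(T, R) = -4*(3*T - 3) = -4*(-3 + 3*T) = 12 - 12*T)
64*j(s(6, 2), 6) = 64*(12 - 12*4) = 64*(12 - 48) = 64*(-36) = -2304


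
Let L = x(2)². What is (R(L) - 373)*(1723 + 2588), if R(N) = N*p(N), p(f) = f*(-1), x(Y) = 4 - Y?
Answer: -1676979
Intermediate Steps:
L = 4 (L = (4 - 1*2)² = (4 - 2)² = 2² = 4)
p(f) = -f
R(N) = -N² (R(N) = N*(-N) = -N²)
(R(L) - 373)*(1723 + 2588) = (-1*4² - 373)*(1723 + 2588) = (-1*16 - 373)*4311 = (-16 - 373)*4311 = -389*4311 = -1676979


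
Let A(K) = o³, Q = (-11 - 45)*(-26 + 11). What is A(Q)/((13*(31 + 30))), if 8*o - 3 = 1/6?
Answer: 6859/87699456 ≈ 7.8210e-5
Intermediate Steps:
o = 19/48 (o = 3/8 + (⅛)/6 = 3/8 + (⅛)*(⅙) = 3/8 + 1/48 = 19/48 ≈ 0.39583)
Q = 840 (Q = -56*(-15) = 840)
A(K) = 6859/110592 (A(K) = (19/48)³ = 6859/110592)
A(Q)/((13*(31 + 30))) = 6859/(110592*((13*(31 + 30)))) = 6859/(110592*((13*61))) = (6859/110592)/793 = (6859/110592)*(1/793) = 6859/87699456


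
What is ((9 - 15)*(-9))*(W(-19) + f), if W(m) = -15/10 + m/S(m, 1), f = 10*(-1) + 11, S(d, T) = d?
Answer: 27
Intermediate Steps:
f = 1 (f = -10 + 11 = 1)
W(m) = -½ (W(m) = -15/10 + m/m = -15*⅒ + 1 = -3/2 + 1 = -½)
((9 - 15)*(-9))*(W(-19) + f) = ((9 - 15)*(-9))*(-½ + 1) = -6*(-9)*(½) = 54*(½) = 27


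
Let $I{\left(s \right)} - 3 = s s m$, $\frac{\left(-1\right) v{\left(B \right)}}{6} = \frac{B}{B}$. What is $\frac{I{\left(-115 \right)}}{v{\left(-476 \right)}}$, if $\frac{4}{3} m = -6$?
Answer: $\frac{39673}{4} \approx 9918.3$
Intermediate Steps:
$m = - \frac{9}{2}$ ($m = \frac{3}{4} \left(-6\right) = - \frac{9}{2} \approx -4.5$)
$v{\left(B \right)} = -6$ ($v{\left(B \right)} = - 6 \frac{B}{B} = \left(-6\right) 1 = -6$)
$I{\left(s \right)} = 3 - \frac{9 s^{2}}{2}$ ($I{\left(s \right)} = 3 + s s \left(- \frac{9}{2}\right) = 3 + s^{2} \left(- \frac{9}{2}\right) = 3 - \frac{9 s^{2}}{2}$)
$\frac{I{\left(-115 \right)}}{v{\left(-476 \right)}} = \frac{3 - \frac{9 \left(-115\right)^{2}}{2}}{-6} = \left(3 - \frac{119025}{2}\right) \left(- \frac{1}{6}\right) = \left(- \frac{119019}{2}\right) \left(- \frac{1}{6}\right) = \frac{39673}{4}$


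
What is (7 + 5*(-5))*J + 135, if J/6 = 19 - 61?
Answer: 4671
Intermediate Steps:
J = -252 (J = 6*(19 - 61) = 6*(-42) = -252)
(7 + 5*(-5))*J + 135 = (7 + 5*(-5))*(-252) + 135 = (7 - 25)*(-252) + 135 = -18*(-252) + 135 = 4536 + 135 = 4671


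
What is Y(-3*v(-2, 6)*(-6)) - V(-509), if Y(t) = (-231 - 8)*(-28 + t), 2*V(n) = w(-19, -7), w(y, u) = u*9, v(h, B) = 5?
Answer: -29573/2 ≈ -14787.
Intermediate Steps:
w(y, u) = 9*u
V(n) = -63/2 (V(n) = (9*(-7))/2 = (1/2)*(-63) = -63/2)
Y(t) = 6692 - 239*t (Y(t) = -239*(-28 + t) = 6692 - 239*t)
Y(-3*v(-2, 6)*(-6)) - V(-509) = (6692 - 239*(-3*5)*(-6)) - 1*(-63/2) = (6692 - (-3585)*(-6)) + 63/2 = (6692 - 239*90) + 63/2 = (6692 - 21510) + 63/2 = -14818 + 63/2 = -29573/2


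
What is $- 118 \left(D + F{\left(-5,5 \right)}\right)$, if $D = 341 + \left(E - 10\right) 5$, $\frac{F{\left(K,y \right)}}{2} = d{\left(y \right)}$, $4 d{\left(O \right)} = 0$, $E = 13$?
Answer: $-42008$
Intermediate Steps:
$d{\left(O \right)} = 0$ ($d{\left(O \right)} = \frac{1}{4} \cdot 0 = 0$)
$F{\left(K,y \right)} = 0$ ($F{\left(K,y \right)} = 2 \cdot 0 = 0$)
$D = 356$ ($D = 341 + \left(13 - 10\right) 5 = 341 + 3 \cdot 5 = 341 + 15 = 356$)
$- 118 \left(D + F{\left(-5,5 \right)}\right) = - 118 \left(356 + 0\right) = \left(-118\right) 356 = -42008$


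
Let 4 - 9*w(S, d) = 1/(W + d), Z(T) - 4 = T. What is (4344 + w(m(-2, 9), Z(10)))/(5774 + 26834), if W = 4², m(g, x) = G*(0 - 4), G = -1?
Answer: 1172999/8804160 ≈ 0.13323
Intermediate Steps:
Z(T) = 4 + T
m(g, x) = 4 (m(g, x) = -(0 - 4) = -1*(-4) = 4)
W = 16
w(S, d) = 4/9 - 1/(9*(16 + d))
(4344 + w(m(-2, 9), Z(10)))/(5774 + 26834) = (4344 + (63 + 4*(4 + 10))/(9*(16 + (4 + 10))))/(5774 + 26834) = (4344 + (63 + 4*14)/(9*(16 + 14)))/32608 = (4344 + (⅑)*(63 + 56)/30)*(1/32608) = (4344 + (⅑)*(1/30)*119)*(1/32608) = (4344 + 119/270)*(1/32608) = (1172999/270)*(1/32608) = 1172999/8804160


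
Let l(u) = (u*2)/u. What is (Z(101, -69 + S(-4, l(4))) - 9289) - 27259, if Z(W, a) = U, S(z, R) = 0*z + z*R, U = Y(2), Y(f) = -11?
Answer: -36559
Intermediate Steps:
l(u) = 2 (l(u) = (2*u)/u = 2)
U = -11
S(z, R) = R*z (S(z, R) = 0 + R*z = R*z)
Z(W, a) = -11
(Z(101, -69 + S(-4, l(4))) - 9289) - 27259 = (-11 - 9289) - 27259 = -9300 - 27259 = -36559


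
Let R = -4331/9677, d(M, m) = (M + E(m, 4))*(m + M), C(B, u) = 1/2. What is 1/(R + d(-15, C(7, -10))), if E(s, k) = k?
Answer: 19354/3078301 ≈ 0.0062872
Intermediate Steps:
C(B, u) = 1/2
d(M, m) = (4 + M)*(M + m) (d(M, m) = (M + 4)*(m + M) = (4 + M)*(M + m))
R = -4331/9677 (R = -4331*1/9677 = -4331/9677 ≈ -0.44756)
1/(R + d(-15, C(7, -10))) = 1/(-4331/9677 + ((-15)**2 + 4*(-15) + 4*(1/2) - 15*1/2)) = 1/(-4331/9677 + (225 - 60 + 2 - 15/2)) = 1/(-4331/9677 + 319/2) = 1/(3078301/19354) = 19354/3078301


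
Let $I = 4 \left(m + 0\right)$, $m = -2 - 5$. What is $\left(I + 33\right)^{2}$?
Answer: $25$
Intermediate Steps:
$m = -7$
$I = -28$ ($I = 4 \left(-7 + 0\right) = 4 \left(-7\right) = -28$)
$\left(I + 33\right)^{2} = \left(-28 + 33\right)^{2} = 5^{2} = 25$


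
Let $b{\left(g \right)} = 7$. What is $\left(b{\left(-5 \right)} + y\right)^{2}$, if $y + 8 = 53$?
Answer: $2704$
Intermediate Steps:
$y = 45$ ($y = -8 + 53 = 45$)
$\left(b{\left(-5 \right)} + y\right)^{2} = \left(7 + 45\right)^{2} = 52^{2} = 2704$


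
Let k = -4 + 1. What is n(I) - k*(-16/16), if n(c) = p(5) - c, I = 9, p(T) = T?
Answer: -7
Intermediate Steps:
k = -3
n(c) = 5 - c
n(I) - k*(-16/16) = (5 - 1*9) - (-3)*(-16/16) = (5 - 9) - (-3)*(-16*1/16) = -4 - (-3)*(-1) = -4 - 1*3 = -4 - 3 = -7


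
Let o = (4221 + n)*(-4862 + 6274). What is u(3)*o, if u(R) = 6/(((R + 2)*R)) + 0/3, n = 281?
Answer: 12713648/5 ≈ 2.5427e+6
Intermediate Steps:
u(R) = 6/(R*(2 + R)) (u(R) = 6/(((2 + R)*R)) + 0*(1/3) = 6/((R*(2 + R))) + 0 = 6*(1/(R*(2 + R))) + 0 = 6/(R*(2 + R)) + 0 = 6/(R*(2 + R)))
o = 6356824 (o = (4221 + 281)*(-4862 + 6274) = 4502*1412 = 6356824)
u(3)*o = (6/(3*(2 + 3)))*6356824 = (6*(1/3)/5)*6356824 = (6*(1/3)*(1/5))*6356824 = (2/5)*6356824 = 12713648/5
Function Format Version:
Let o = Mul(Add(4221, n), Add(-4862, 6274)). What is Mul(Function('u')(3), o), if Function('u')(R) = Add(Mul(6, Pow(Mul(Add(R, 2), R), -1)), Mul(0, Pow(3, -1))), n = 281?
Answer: Rational(12713648, 5) ≈ 2.5427e+6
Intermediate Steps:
Function('u')(R) = Mul(6, Pow(R, -1), Pow(Add(2, R), -1)) (Function('u')(R) = Add(Mul(6, Pow(Mul(Add(2, R), R), -1)), Mul(0, Rational(1, 3))) = Add(Mul(6, Pow(Mul(R, Add(2, R)), -1)), 0) = Add(Mul(6, Mul(Pow(R, -1), Pow(Add(2, R), -1))), 0) = Add(Mul(6, Pow(R, -1), Pow(Add(2, R), -1)), 0) = Mul(6, Pow(R, -1), Pow(Add(2, R), -1)))
o = 6356824 (o = Mul(Add(4221, 281), Add(-4862, 6274)) = Mul(4502, 1412) = 6356824)
Mul(Function('u')(3), o) = Mul(Mul(6, Pow(3, -1), Pow(Add(2, 3), -1)), 6356824) = Mul(Mul(6, Rational(1, 3), Pow(5, -1)), 6356824) = Mul(Mul(6, Rational(1, 3), Rational(1, 5)), 6356824) = Mul(Rational(2, 5), 6356824) = Rational(12713648, 5)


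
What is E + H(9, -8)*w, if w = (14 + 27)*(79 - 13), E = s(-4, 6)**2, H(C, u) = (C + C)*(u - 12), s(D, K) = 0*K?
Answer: -974160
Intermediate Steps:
s(D, K) = 0
H(C, u) = 2*C*(-12 + u) (H(C, u) = (2*C)*(-12 + u) = 2*C*(-12 + u))
E = 0 (E = 0**2 = 0)
w = 2706 (w = 41*66 = 2706)
E + H(9, -8)*w = 0 + (2*9*(-12 - 8))*2706 = 0 + (2*9*(-20))*2706 = 0 - 360*2706 = 0 - 974160 = -974160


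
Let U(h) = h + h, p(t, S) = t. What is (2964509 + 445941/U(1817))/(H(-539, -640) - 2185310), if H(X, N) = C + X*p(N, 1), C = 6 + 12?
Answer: -229222801/142292904 ≈ -1.6109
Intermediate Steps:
C = 18
U(h) = 2*h
H(X, N) = 18 + N*X (H(X, N) = 18 + X*N = 18 + N*X)
(2964509 + 445941/U(1817))/(H(-539, -640) - 2185310) = (2964509 + 445941/((2*1817)))/((18 - 640*(-539)) - 2185310) = (2964509 + 445941/3634)/((18 + 344960) - 2185310) = (2964509 + 445941*(1/3634))/(344978 - 2185310) = (2964509 + 445941/3634)/(-1840332) = (10773471647/3634)*(-1/1840332) = -229222801/142292904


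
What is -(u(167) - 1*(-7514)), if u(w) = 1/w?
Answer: -1254839/167 ≈ -7514.0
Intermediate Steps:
-(u(167) - 1*(-7514)) = -(1/167 - 1*(-7514)) = -(1/167 + 7514) = -1*1254839/167 = -1254839/167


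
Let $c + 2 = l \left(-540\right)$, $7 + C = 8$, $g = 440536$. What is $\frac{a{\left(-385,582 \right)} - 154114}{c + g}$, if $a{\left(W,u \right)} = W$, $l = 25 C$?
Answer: $- \frac{154499}{427034} \approx -0.3618$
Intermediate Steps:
$C = 1$ ($C = -7 + 8 = 1$)
$l = 25$ ($l = 25 \cdot 1 = 25$)
$c = -13502$ ($c = -2 + 25 \left(-540\right) = -2 - 13500 = -13502$)
$\frac{a{\left(-385,582 \right)} - 154114}{c + g} = \frac{-385 - 154114}{-13502 + 440536} = - \frac{154499}{427034}$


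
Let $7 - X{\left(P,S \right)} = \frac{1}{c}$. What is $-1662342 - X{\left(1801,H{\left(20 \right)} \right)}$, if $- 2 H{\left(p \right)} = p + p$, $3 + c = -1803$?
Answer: $- \frac{3002202295}{1806} \approx -1.6623 \cdot 10^{6}$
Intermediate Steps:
$c = -1806$ ($c = -3 - 1803 = -1806$)
$H{\left(p \right)} = - p$ ($H{\left(p \right)} = - \frac{p + p}{2} = - \frac{2 p}{2} = - p$)
$X{\left(P,S \right)} = \frac{12643}{1806}$ ($X{\left(P,S \right)} = 7 - \frac{1}{-1806} = 7 - - \frac{1}{1806} = 7 + \frac{1}{1806} = \frac{12643}{1806}$)
$-1662342 - X{\left(1801,H{\left(20 \right)} \right)} = -1662342 - \frac{12643}{1806} = - \frac{3002202295}{1806}$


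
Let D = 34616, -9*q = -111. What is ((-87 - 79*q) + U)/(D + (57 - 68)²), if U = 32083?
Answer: 93065/104211 ≈ 0.89304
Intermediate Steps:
q = 37/3 (q = -⅑*(-111) = 37/3 ≈ 12.333)
((-87 - 79*q) + U)/(D + (57 - 68)²) = ((-87 - 79*37/3) + 32083)/(34616 + (57 - 68)²) = ((-87 - 2923/3) + 32083)/(34616 + (-11)²) = (-3184/3 + 32083)/(34616 + 121) = (93065/3)/34737 = (93065/3)*(1/34737) = 93065/104211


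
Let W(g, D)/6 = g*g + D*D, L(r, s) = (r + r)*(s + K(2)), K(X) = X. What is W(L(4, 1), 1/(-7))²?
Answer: 28679422500/2401 ≈ 1.1945e+7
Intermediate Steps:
L(r, s) = 2*r*(2 + s) (L(r, s) = (r + r)*(s + 2) = (2*r)*(2 + s) = 2*r*(2 + s))
W(g, D) = 6*D² + 6*g² (W(g, D) = 6*(g*g + D*D) = 6*(g² + D²) = 6*(D² + g²) = 6*D² + 6*g²)
W(L(4, 1), 1/(-7))² = (6*(1/(-7))² + 6*(2*4*(2 + 1))²)² = (6*(-⅐)² + 6*(2*4*3)²)² = (6*(1/49) + 6*24²)² = (6/49 + 6*576)² = (6/49 + 3456)² = (169350/49)² = 28679422500/2401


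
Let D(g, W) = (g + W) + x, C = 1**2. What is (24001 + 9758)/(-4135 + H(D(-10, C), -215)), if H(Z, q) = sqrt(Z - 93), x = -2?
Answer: -1501005/183853 - 726*I*sqrt(26)/183853 ≈ -8.1642 - 0.020135*I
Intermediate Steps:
C = 1
D(g, W) = -2 + W + g (D(g, W) = (g + W) - 2 = (W + g) - 2 = -2 + W + g)
H(Z, q) = sqrt(-93 + Z)
(24001 + 9758)/(-4135 + H(D(-10, C), -215)) = (24001 + 9758)/(-4135 + sqrt(-93 + (-2 + 1 - 10))) = 33759/(-4135 + sqrt(-93 - 11)) = 33759/(-4135 + sqrt(-104)) = 33759/(-4135 + 2*I*sqrt(26))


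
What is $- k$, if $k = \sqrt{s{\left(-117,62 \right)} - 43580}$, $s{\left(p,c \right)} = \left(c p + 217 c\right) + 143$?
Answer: $- i \sqrt{37237} \approx - 192.97 i$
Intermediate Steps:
$s{\left(p,c \right)} = 143 + 217 c + c p$ ($s{\left(p,c \right)} = \left(217 c + c p\right) + 143 = 143 + 217 c + c p$)
$k = i \sqrt{37237}$ ($k = \sqrt{\left(143 + 217 \cdot 62 + 62 \left(-117\right)\right) - 43580} = \sqrt{\left(143 + 13454 - 7254\right) - 43580} = \sqrt{6343 - 43580} = \sqrt{-37237} = i \sqrt{37237} \approx 192.97 i$)
$- k = - i \sqrt{37237}$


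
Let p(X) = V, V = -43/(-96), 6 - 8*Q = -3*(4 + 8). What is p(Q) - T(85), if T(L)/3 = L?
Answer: -24437/96 ≈ -254.55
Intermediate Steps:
T(L) = 3*L
Q = 21/4 (Q = 3/4 - (-3)*(4 + 8)/8 = 3/4 - (-3)*12/8 = 3/4 - 1/8*(-36) = 3/4 + 9/2 = 21/4 ≈ 5.2500)
V = 43/96 (V = -43*(-1/96) = 43/96 ≈ 0.44792)
p(X) = 43/96
p(Q) - T(85) = 43/96 - 3*85 = 43/96 - 1*255 = 43/96 - 255 = -24437/96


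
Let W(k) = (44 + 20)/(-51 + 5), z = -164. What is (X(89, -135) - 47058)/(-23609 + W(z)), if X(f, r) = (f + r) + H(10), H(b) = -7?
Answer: 1083553/543039 ≈ 1.9953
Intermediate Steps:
X(f, r) = -7 + f + r (X(f, r) = (f + r) - 7 = -7 + f + r)
W(k) = -32/23 (W(k) = 64/(-46) = 64*(-1/46) = -32/23)
(X(89, -135) - 47058)/(-23609 + W(z)) = ((-7 + 89 - 135) - 47058)/(-23609 - 32/23) = (-53 - 47058)/(-543039/23) = -47111*(-23/543039) = 1083553/543039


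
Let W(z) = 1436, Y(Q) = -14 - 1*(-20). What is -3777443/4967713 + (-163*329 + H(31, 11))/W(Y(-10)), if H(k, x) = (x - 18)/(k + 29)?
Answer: -16309711965931/428018152080 ≈ -38.105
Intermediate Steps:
Y(Q) = 6 (Y(Q) = -14 + 20 = 6)
H(k, x) = (-18 + x)/(29 + k)
-3777443/4967713 + (-163*329 + H(31, 11))/W(Y(-10)) = -3777443/4967713 + (-163*329 + (-18 + 11)/(29 + 31))/1436 = -3777443*1/4967713 + (-53627 - 7/60)*(1/1436) = -3777443/4967713 + (-53627 + (1/60)*(-7))*(1/1436) = -3777443/4967713 + (-53627 - 7/60)*(1/1436) = -3777443/4967713 - 3217627/60*1/1436 = -3777443/4967713 - 3217627/86160 = -16309711965931/428018152080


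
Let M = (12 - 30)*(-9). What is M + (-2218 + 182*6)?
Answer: -964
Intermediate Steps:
M = 162 (M = -18*(-9) = 162)
M + (-2218 + 182*6) = 162 + (-2218 + 182*6) = 162 + (-2218 + 1092) = 162 - 1126 = -964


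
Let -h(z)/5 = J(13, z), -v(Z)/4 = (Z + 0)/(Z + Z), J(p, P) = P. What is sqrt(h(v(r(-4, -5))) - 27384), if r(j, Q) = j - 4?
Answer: I*sqrt(27374) ≈ 165.45*I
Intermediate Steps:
r(j, Q) = -4 + j
v(Z) = -2 (v(Z) = -4*(Z + 0)/(Z + Z) = -4*Z/(2*Z) = -4*Z*1/(2*Z) = -4*1/2 = -2)
h(z) = -5*z
sqrt(h(v(r(-4, -5))) - 27384) = sqrt(-5*(-2) - 27384) = sqrt(10 - 27384) = sqrt(-27374) = I*sqrt(27374)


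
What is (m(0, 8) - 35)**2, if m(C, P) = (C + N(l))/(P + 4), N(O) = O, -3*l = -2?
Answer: 395641/324 ≈ 1221.1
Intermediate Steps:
l = 2/3 (l = -1/3*(-2) = 2/3 ≈ 0.66667)
m(C, P) = (2/3 + C)/(4 + P) (m(C, P) = (C + 2/3)/(P + 4) = (2/3 + C)/(4 + P))
(m(0, 8) - 35)**2 = ((2/3 + 0)/(4 + 8) - 35)**2 = ((2/3)/12 - 35)**2 = ((1/12)*(2/3) - 35)**2 = (1/18 - 35)**2 = (-629/18)**2 = 395641/324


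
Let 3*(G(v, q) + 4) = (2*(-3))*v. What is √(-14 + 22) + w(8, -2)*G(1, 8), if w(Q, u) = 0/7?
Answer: 2*√2 ≈ 2.8284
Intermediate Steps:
w(Q, u) = 0 (w(Q, u) = 0*(⅐) = 0)
G(v, q) = -4 - 2*v (G(v, q) = -4 + ((2*(-3))*v)/3 = -4 + (-6*v)/3 = -4 - 2*v)
√(-14 + 22) + w(8, -2)*G(1, 8) = √(-14 + 22) + 0*(-4 - 2*1) = √8 + 0*(-4 - 2) = 2*√2 + 0*(-6) = 2*√2 + 0 = 2*√2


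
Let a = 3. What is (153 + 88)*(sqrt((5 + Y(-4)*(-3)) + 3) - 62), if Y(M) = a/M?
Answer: -14942 + 241*sqrt(41)/2 ≈ -14170.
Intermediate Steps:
Y(M) = 3/M
(153 + 88)*(sqrt((5 + Y(-4)*(-3)) + 3) - 62) = (153 + 88)*(sqrt((5 + (3/(-4))*(-3)) + 3) - 62) = 241*(sqrt((5 + (3*(-1/4))*(-3)) + 3) - 62) = 241*(sqrt((5 - 3/4*(-3)) + 3) - 62) = 241*(sqrt((5 + 9/4) + 3) - 62) = 241*(sqrt(29/4 + 3) - 62) = 241*(sqrt(41/4) - 62) = 241*(sqrt(41)/2 - 62) = 241*(-62 + sqrt(41)/2) = -14942 + 241*sqrt(41)/2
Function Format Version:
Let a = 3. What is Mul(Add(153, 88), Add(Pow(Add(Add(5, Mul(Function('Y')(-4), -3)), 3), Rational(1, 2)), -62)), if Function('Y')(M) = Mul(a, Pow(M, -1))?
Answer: Add(-14942, Mul(Rational(241, 2), Pow(41, Rational(1, 2)))) ≈ -14170.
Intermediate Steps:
Function('Y')(M) = Mul(3, Pow(M, -1))
Mul(Add(153, 88), Add(Pow(Add(Add(5, Mul(Function('Y')(-4), -3)), 3), Rational(1, 2)), -62)) = Mul(Add(153, 88), Add(Pow(Add(Add(5, Mul(Mul(3, Pow(-4, -1)), -3)), 3), Rational(1, 2)), -62)) = Mul(241, Add(Pow(Add(Add(5, Mul(Mul(3, Rational(-1, 4)), -3)), 3), Rational(1, 2)), -62)) = Mul(241, Add(Pow(Add(Add(5, Mul(Rational(-3, 4), -3)), 3), Rational(1, 2)), -62)) = Mul(241, Add(Pow(Add(Add(5, Rational(9, 4)), 3), Rational(1, 2)), -62)) = Mul(241, Add(Pow(Add(Rational(29, 4), 3), Rational(1, 2)), -62)) = Mul(241, Add(Pow(Rational(41, 4), Rational(1, 2)), -62)) = Mul(241, Add(Mul(Rational(1, 2), Pow(41, Rational(1, 2))), -62)) = Mul(241, Add(-62, Mul(Rational(1, 2), Pow(41, Rational(1, 2))))) = Add(-14942, Mul(Rational(241, 2), Pow(41, Rational(1, 2))))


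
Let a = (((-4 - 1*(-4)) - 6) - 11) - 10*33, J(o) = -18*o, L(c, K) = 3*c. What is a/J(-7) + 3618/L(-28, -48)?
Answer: -2887/63 ≈ -45.825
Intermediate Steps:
a = -347 (a = (((-4 + 4) - 6) - 11) - 330 = ((0 - 6) - 11) - 330 = (-6 - 11) - 330 = -17 - 330 = -347)
a/J(-7) + 3618/L(-28, -48) = -347/((-18*(-7))) + 3618/((3*(-28))) = -347/126 + 3618/(-84) = -347*1/126 + 3618*(-1/84) = -347/126 - 603/14 = -2887/63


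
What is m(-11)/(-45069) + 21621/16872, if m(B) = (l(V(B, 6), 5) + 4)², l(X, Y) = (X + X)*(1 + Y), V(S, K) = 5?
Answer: 301776379/253468056 ≈ 1.1906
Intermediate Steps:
l(X, Y) = 2*X*(1 + Y) (l(X, Y) = (2*X)*(1 + Y) = 2*X*(1 + Y))
m(B) = 4096 (m(B) = (2*5*(1 + 5) + 4)² = (2*5*6 + 4)² = (60 + 4)² = 64² = 4096)
m(-11)/(-45069) + 21621/16872 = 4096/(-45069) + 21621/16872 = 4096*(-1/45069) + 21621*(1/16872) = -4096/45069 + 7207/5624 = 301776379/253468056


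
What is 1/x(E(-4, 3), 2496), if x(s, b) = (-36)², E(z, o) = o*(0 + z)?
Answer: 1/1296 ≈ 0.00077160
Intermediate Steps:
E(z, o) = o*z
x(s, b) = 1296
1/x(E(-4, 3), 2496) = 1/1296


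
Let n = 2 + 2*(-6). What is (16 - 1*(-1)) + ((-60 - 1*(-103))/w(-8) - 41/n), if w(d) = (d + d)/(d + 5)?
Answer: 2333/80 ≈ 29.163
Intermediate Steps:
n = -10 (n = 2 - 12 = -10)
w(d) = 2*d/(5 + d) (w(d) = (2*d)/(5 + d) = 2*d/(5 + d))
(16 - 1*(-1)) + ((-60 - 1*(-103))/w(-8) - 41/n) = (16 - 1*(-1)) + ((-60 - 1*(-103))/((2*(-8)/(5 - 8))) - 41/(-10)) = (16 + 1) + ((-60 + 103)/((2*(-8)/(-3))) - 41*(-⅒)) = 17 + (43/((2*(-8)*(-⅓))) + 41/10) = 17 + (43/(16/3) + 41/10) = 17 + (43*(3/16) + 41/10) = 17 + (129/16 + 41/10) = 17 + 973/80 = 2333/80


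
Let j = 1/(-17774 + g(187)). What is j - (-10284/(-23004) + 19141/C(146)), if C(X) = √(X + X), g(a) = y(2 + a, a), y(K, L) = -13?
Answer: -5081792/11365893 - 19141*√73/146 ≈ -1120.6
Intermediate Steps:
g(a) = -13
C(X) = √2*√X (C(X) = √(2*X) = √2*√X)
j = -1/17787 (j = 1/(-17774 - 13) = 1/(-17787) = -1/17787 ≈ -5.6221e-5)
j - (-10284/(-23004) + 19141/C(146)) = -1/17787 - (-10284/(-23004) + 19141/((√2*√146))) = -1/17787 - (-10284*(-1/23004) + 19141/((2*√73))) = -1/17787 - (857/1917 + 19141*(√73/146)) = -1/17787 - (857/1917 + 19141*√73/146) = -1/17787 + (-857/1917 - 19141*√73/146) = -5081792/11365893 - 19141*√73/146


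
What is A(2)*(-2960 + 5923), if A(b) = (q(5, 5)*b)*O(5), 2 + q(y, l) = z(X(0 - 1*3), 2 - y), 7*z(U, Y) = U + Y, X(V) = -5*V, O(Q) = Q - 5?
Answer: 0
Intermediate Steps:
O(Q) = -5 + Q
z(U, Y) = U/7 + Y/7 (z(U, Y) = (U + Y)/7 = U/7 + Y/7)
q(y, l) = 3/7 - y/7 (q(y, l) = -2 + ((-5*(0 - 1*3))/7 + (2 - y)/7) = -2 + ((-5*(0 - 3))/7 + (2/7 - y/7)) = -2 + ((-5*(-3))/7 + (2/7 - y/7)) = -2 + ((1/7)*15 + (2/7 - y/7)) = -2 + (15/7 + (2/7 - y/7)) = -2 + (17/7 - y/7) = 3/7 - y/7)
A(b) = 0 (A(b) = ((3/7 - 1/7*5)*b)*(-5 + 5) = ((3/7 - 5/7)*b)*0 = -2*b/7*0 = 0)
A(2)*(-2960 + 5923) = 0*(-2960 + 5923) = 0*2963 = 0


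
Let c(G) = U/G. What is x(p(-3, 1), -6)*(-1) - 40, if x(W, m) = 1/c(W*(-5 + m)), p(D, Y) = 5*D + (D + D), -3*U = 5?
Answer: 493/5 ≈ 98.600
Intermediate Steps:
U = -5/3 (U = -⅓*5 = -5/3 ≈ -1.6667)
c(G) = -5/(3*G)
p(D, Y) = 7*D (p(D, Y) = 5*D + 2*D = 7*D)
x(W, m) = -3*W*(-5 + m)/5 (x(W, m) = 1/(-5*1/(W*(-5 + m))/3) = 1/(-5/(3*W*(-5 + m))) = -3*W*(-5 + m)/5)
x(p(-3, 1), -6)*(-1) - 40 = (3*(7*(-3))*(5 - 1*(-6))/5)*(-1) - 40 = ((⅗)*(-21)*(5 + 6))*(-1) - 40 = ((⅗)*(-21)*11)*(-1) - 40 = -693/5*(-1) - 40 = 693/5 - 40 = 493/5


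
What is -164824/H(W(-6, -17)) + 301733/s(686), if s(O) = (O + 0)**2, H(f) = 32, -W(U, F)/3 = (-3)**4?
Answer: -1211810307/235298 ≈ -5150.1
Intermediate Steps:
W(U, F) = -243 (W(U, F) = -3*(-3)**4 = -3*81 = -243)
s(O) = O**2
-164824/H(W(-6, -17)) + 301733/s(686) = -164824/32 + 301733/(686**2) = -164824*1/32 + 301733/470596 = -20603/4 + 301733*(1/470596) = -20603/4 + 301733/470596 = -1211810307/235298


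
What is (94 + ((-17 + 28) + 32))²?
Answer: 18769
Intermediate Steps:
(94 + ((-17 + 28) + 32))² = (94 + (11 + 32))² = (94 + 43)² = 137² = 18769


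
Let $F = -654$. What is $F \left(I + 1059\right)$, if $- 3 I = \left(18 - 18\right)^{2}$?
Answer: $-692586$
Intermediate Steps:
$I = 0$ ($I = - \frac{\left(18 - 18\right)^{2}}{3} = - \frac{0^{2}}{3} = \left(- \frac{1}{3}\right) 0 = 0$)
$F \left(I + 1059\right) = - 654 \left(0 + 1059\right) = \left(-654\right) 1059 = -692586$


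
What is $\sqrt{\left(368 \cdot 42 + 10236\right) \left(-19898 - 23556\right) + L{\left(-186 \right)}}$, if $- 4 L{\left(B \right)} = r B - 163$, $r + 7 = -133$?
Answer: $\frac{i \sqrt{4465706549}}{2} \approx 33413.0 i$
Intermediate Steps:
$r = -140$ ($r = -7 - 133 = -140$)
$L{\left(B \right)} = \frac{163}{4} + 35 B$ ($L{\left(B \right)} = - \frac{- 140 B - 163}{4} = - \frac{-163 - 140 B}{4} = \frac{163}{4} + 35 B$)
$\sqrt{\left(368 \cdot 42 + 10236\right) \left(-19898 - 23556\right) + L{\left(-186 \right)}} = \sqrt{\left(368 \cdot 42 + 10236\right) \left(-19898 - 23556\right) + \left(\frac{163}{4} + 35 \left(-186\right)\right)} = \sqrt{\left(15456 + 10236\right) \left(-43454\right) + \left(\frac{163}{4} - 6510\right)} = \sqrt{25692 \left(-43454\right) - \frac{25877}{4}} = \sqrt{-1116420168 - \frac{25877}{4}} = \sqrt{- \frac{4465706549}{4}} = \frac{i \sqrt{4465706549}}{2}$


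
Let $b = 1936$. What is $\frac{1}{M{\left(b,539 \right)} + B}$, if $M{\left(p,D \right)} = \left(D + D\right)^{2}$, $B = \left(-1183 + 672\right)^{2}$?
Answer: $\frac{1}{1423205} \approx 7.0264 \cdot 10^{-7}$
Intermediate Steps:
$B = 261121$ ($B = \left(-511\right)^{2} = 261121$)
$M{\left(p,D \right)} = 4 D^{2}$ ($M{\left(p,D \right)} = \left(2 D\right)^{2} = 4 D^{2}$)
$\frac{1}{M{\left(b,539 \right)} + B} = \frac{1}{4 \cdot 539^{2} + 261121} = \frac{1}{4 \cdot 290521 + 261121} = \frac{1}{1162084 + 261121} = \frac{1}{1423205}$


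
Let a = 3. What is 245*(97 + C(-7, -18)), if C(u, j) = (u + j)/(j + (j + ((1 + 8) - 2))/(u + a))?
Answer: 1474165/61 ≈ 24167.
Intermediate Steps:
C(u, j) = (j + u)/(j + (7 + j)/(3 + u)) (C(u, j) = (u + j)/(j + (j + ((1 + 8) - 2))/(u + 3)) = (j + u)/(j + (j + (9 - 2))/(3 + u)) = (j + u)/(j + (j + 7)/(3 + u)) = (j + u)/(j + (7 + j)/(3 + u)))
245*(97 + C(-7, -18)) = 245*(97 + ((-7)² + 3*(-18) + 3*(-7) - 18*(-7))/(7 + 4*(-18) - 18*(-7))) = 245*(97 + (49 - 54 - 21 + 126)/(7 - 72 + 126)) = 245*(97 + 100/61) = 245*(6017/61) = 1474165/61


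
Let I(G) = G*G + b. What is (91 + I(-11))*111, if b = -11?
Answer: 22311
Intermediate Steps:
I(G) = -11 + G**2 (I(G) = G*G - 11 = G**2 - 11 = -11 + G**2)
(91 + I(-11))*111 = (91 + (-11 + (-11)**2))*111 = (91 + (-11 + 121))*111 = (91 + 110)*111 = 201*111 = 22311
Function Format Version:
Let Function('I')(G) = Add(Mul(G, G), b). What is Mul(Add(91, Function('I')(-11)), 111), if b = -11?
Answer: 22311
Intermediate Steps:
Function('I')(G) = Add(-11, Pow(G, 2)) (Function('I')(G) = Add(Mul(G, G), -11) = Add(Pow(G, 2), -11) = Add(-11, Pow(G, 2)))
Mul(Add(91, Function('I')(-11)), 111) = Mul(Add(91, Add(-11, Pow(-11, 2))), 111) = Mul(Add(91, Add(-11, 121)), 111) = Mul(Add(91, 110), 111) = Mul(201, 111) = 22311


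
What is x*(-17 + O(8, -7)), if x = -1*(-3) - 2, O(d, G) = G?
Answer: -24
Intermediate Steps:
x = 1 (x = 3 - 2 = 1)
x*(-17 + O(8, -7)) = 1*(-17 - 7) = 1*(-24) = -24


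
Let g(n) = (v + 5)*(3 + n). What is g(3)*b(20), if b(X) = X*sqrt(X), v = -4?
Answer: 240*sqrt(5) ≈ 536.66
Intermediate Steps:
b(X) = X**(3/2)
g(n) = 3 + n (g(n) = (-4 + 5)*(3 + n) = 1*(3 + n) = 3 + n)
g(3)*b(20) = (3 + 3)*20**(3/2) = 6*(40*sqrt(5)) = 240*sqrt(5)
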